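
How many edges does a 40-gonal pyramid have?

A pyramid on an n-gon base has one n-gon and n triangles: V = 40 + 1 = 41, E = 2·40 = 80, F = 40 + 1 = 41.

80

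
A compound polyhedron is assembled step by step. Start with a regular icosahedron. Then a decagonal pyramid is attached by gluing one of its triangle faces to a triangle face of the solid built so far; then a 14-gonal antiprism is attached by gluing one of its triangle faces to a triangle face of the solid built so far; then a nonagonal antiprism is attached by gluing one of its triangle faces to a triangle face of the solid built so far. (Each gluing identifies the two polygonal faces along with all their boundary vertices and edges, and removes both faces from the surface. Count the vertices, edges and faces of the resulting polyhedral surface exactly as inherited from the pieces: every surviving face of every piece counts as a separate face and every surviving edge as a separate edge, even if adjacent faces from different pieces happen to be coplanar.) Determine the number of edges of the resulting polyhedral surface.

133

A regular icosahedron: V=12, E=30, F=20.
Attach a decagonal pyramid (V=11, E=20, F=11) along a 3-gon: merge 3 vertices and 3 edges, delete both glued faces → V=20, E=47, F=29.
Attach a 14-gonal antiprism (V=28, E=56, F=30) along a 3-gon: merge 3 vertices and 3 edges, delete both glued faces → V=45, E=100, F=57.
Attach a nonagonal antiprism (V=18, E=36, F=20) along a 3-gon: merge 3 vertices and 3 edges, delete both glued faces → V=60, E=133, F=75.
Check: V − E + F = 60 − 133 + 75 = 2.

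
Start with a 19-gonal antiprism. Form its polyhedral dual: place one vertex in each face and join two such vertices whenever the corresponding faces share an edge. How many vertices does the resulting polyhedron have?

40

The base solid has V = 38, E = 76, F = 40.
The dual swaps V and F and preserves E: V′ = F = 40, E′ = E = 76, F′ = V = 38.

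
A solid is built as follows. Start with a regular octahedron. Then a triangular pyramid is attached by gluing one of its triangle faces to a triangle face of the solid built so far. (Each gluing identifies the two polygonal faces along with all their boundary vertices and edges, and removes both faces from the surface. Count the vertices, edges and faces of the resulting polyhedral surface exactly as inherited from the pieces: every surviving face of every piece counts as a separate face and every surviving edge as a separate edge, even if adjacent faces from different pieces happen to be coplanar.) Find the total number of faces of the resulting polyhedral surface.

A regular octahedron: V=6, E=12, F=8.
Attach a triangular pyramid (V=4, E=6, F=4) along a 3-gon: merge 3 vertices and 3 edges, delete both glued faces → V=7, E=15, F=10.
Check: V − E + F = 7 − 15 + 10 = 2.

10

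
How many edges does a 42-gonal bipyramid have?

126

A bipyramid over an n-gon has 2n triangular faces and n + 2 vertices: V = 42 + 2 = 44, E = 3·42 = 126, F = 2·42 = 84.
Check: V − E + F = 44 − 126 + 84 = 2.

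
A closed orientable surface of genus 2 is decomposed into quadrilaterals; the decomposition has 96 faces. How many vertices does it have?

94

χ = 2 − 2·2 = -2, and every face is a square so 4F = 2E.
E = 4·96/2 = 192. Then V = -2 + E − F = -2 + 192 − 96 = 94.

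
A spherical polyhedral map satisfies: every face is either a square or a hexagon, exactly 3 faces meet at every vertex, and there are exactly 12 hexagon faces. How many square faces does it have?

Let x be the number of squares; then F = 12 + x.
Edge–face incidences: 2E = 6·12 + 4·x = 72 + 4x.
Every vertex has degree 3, so 3V = 2E.
Euler: V − E + F = 2 ⇒ (2E)/3 − E + (12 + x) = 2.
Multiply by 6: 2·(2E) − 3·(2E) + 6·(12 + x) = 12, i.e. 72 + 6x − (72 + 4x) = 12.
Collecting terms: 2x = 12, so x = 6.
Then 2E = 72 + 4·6 = 96, so E = 48, V = 2E/3 = 32, F = 12 + 6 = 18.

6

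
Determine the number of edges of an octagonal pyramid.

A pyramid on an n-gon base has one n-gon and n triangles: V = 8 + 1 = 9, E = 2·8 = 16, F = 8 + 1 = 9.

16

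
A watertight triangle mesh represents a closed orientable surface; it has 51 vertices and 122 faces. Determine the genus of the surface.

Every face is a triangle, so 2E = 3·122 = 366, giving E = 183.
χ = V − E + F = 51 − 183 + 122 = -10.
For a closed orientable surface χ = 2 − 2g, so g = (2 − (-10))/2 = 6.

6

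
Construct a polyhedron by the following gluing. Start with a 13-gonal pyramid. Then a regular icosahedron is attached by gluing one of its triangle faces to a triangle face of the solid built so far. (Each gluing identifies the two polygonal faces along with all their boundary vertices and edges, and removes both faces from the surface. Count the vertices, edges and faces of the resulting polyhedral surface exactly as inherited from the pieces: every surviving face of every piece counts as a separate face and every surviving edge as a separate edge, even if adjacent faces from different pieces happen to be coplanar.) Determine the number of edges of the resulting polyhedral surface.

53

A 13-gonal pyramid: V=14, E=26, F=14.
Attach a regular icosahedron (V=12, E=30, F=20) along a 3-gon: merge 3 vertices and 3 edges, delete both glued faces → V=23, E=53, F=32.
Check: V − E + F = 23 − 53 + 32 = 2.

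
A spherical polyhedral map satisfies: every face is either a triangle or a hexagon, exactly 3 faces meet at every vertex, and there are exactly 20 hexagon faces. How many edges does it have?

Let x be the number of triangles; then F = 20 + x.
Edge–face incidences: 2E = 6·20 + 3·x = 120 + 3x.
Every vertex has degree 3, so 3V = 2E.
Euler: V − E + F = 2 ⇒ (2E)/3 − E + (20 + x) = 2.
Multiply by 6: 2·(2E) − 3·(2E) + 6·(20 + x) = 12, i.e. 120 + 6x − (120 + 3x) = 12.
Collecting terms: 3x = 12, so x = 4.
Then 2E = 120 + 3·4 = 132, so E = 66, V = 2E/3 = 44, F = 20 + 4 = 24.

66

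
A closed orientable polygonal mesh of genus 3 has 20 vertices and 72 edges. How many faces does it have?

For a closed orientable surface of genus 3, χ = 2 − 2·3 = -4.
F = -4 − V + E = -4 − 20 + 72 = 48.

48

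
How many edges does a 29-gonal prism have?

87

A prism on an n-gon has two n-gon bases and n rectangular sides: V = 2·29 = 58, E = 3·29 = 87, F = 29 + 2 = 31.
Check: V − E + F = 58 − 87 + 31 = 2.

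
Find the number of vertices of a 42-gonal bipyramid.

44

A bipyramid over an n-gon has 2n triangular faces and n + 2 vertices: V = 42 + 2 = 44, E = 3·42 = 126, F = 2·42 = 84.
Check: V − E + F = 44 − 126 + 84 = 2.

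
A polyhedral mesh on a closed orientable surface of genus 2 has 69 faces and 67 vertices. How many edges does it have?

138

For a closed orientable surface of genus 2, χ = 2 − 2·2 = -2.
E = V + F − (-2) = 67 + 69 − (-2) = 138.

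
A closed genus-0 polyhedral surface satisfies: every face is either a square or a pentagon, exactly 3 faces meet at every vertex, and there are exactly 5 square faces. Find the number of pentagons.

Let x be the number of pentagons; then F = 5 + x.
Edge–face incidences: 2E = 4·5 + 5·x = 20 + 5x.
Every vertex has degree 3, so 3V = 2E.
Euler: V − E + F = 2 ⇒ (2E)/3 − E + (5 + x) = 2.
Multiply by 6: 2·(2E) − 3·(2E) + 6·(5 + x) = 12, i.e. 30 + 6x − (20 + 5x) = 12.
Collecting terms: x + 10 = 12, so x = 2.
Then 2E = 20 + 5·2 = 30, so E = 15, V = 2E/3 = 10, F = 5 + 2 = 7.

2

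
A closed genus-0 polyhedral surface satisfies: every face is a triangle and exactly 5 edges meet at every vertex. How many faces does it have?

Each face has 3 edges and each edge borders two faces, so 2E = 3F.
Each vertex has degree 5, so 5V = 2E and hence V = 3F/5.
Euler: V − E + F = 2 ⇒ (3F/5) − (3F/2) + F = 2.
Multiply by 10: (6 − 15 + 10)F = 20, i.e. 1F = 20.
So F = 20, E = 3·20/2 = 30, V = 3·20/5 = 12.

20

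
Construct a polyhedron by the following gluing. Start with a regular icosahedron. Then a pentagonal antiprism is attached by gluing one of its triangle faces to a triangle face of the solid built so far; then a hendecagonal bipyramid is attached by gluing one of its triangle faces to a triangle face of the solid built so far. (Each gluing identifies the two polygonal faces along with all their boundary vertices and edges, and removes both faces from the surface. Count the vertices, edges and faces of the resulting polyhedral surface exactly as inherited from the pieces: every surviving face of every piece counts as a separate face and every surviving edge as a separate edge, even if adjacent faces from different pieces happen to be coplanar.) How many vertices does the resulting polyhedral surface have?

A regular icosahedron: V=12, E=30, F=20.
Attach a pentagonal antiprism (V=10, E=20, F=12) along a 3-gon: merge 3 vertices and 3 edges, delete both glued faces → V=19, E=47, F=30.
Attach a hendecagonal bipyramid (V=13, E=33, F=22) along a 3-gon: merge 3 vertices and 3 edges, delete both glued faces → V=29, E=77, F=50.
Check: V − E + F = 29 − 77 + 50 = 2.

29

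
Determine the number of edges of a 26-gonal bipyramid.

A bipyramid over an n-gon has 2n triangular faces and n + 2 vertices: V = 26 + 2 = 28, E = 3·26 = 78, F = 2·26 = 52.

78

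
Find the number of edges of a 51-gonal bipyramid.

153

A bipyramid over an n-gon has 2n triangular faces and n + 2 vertices: V = 51 + 2 = 53, E = 3·51 = 153, F = 2·51 = 102.
Check: V − E + F = 53 − 153 + 102 = 2.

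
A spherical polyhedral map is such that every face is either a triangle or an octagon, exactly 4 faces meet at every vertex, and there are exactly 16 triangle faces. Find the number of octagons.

2

Let x be the number of octagons; then F = 16 + x.
Edge–face incidences: 2E = 3·16 + 8·x = 48 + 8x.
Every vertex has degree 4, so 4V = 2E.
Euler: V − E + F = 2 ⇒ (2E)/4 − E + (16 + x) = 2.
Multiply by 8: 2·(2E) − 4·(2E) + 8·(16 + x) = 16, i.e. 128 + 8x − 2·(48 + 8x) = 16.
Collecting terms: −8x + 32 = 16, so −8x = −16, so x = 2.
Then 2E = 48 + 8·2 = 64, so E = 32, V = 2E/4 = 16, F = 16 + 2 = 18.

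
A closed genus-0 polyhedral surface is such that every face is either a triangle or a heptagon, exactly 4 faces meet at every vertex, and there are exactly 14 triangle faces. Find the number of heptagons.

Let x be the number of heptagons; then F = 14 + x.
Edge–face incidences: 2E = 3·14 + 7·x = 42 + 7x.
Every vertex has degree 4, so 4V = 2E.
Euler: V − E + F = 2 ⇒ (2E)/4 − E + (14 + x) = 2.
Multiply by 8: 2·(2E) − 4·(2E) + 8·(14 + x) = 16, i.e. 112 + 8x − 2·(42 + 7x) = 16.
Collecting terms: −6x + 28 = 16, so −6x = −12, so x = 2.
Then 2E = 42 + 7·2 = 56, so E = 28, V = 2E/4 = 14, F = 14 + 2 = 16.

2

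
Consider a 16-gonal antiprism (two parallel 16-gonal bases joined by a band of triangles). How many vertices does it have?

32

An antiprism on an n-gon has two n-gon caps and 2n triangles: V = 2·16 = 32, E = 4·16 = 64, F = 2·16 + 2 = 34.
Check: V − E + F = 32 − 64 + 34 = 2.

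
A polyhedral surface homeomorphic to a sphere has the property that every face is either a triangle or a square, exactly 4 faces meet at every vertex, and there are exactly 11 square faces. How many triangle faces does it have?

8

Let x be the number of triangles; then F = 11 + x.
Edge–face incidences: 2E = 4·11 + 3·x = 44 + 3x.
Every vertex has degree 4, so 4V = 2E.
Euler: V − E + F = 2 ⇒ (2E)/4 − E + (11 + x) = 2.
Multiply by 8: 2·(2E) − 4·(2E) + 8·(11 + x) = 16, i.e. 88 + 8x − 2·(44 + 3x) = 16.
Collecting terms: 2x = 16, so x = 8.
Then 2E = 44 + 3·8 = 68, so E = 34, V = 2E/4 = 17, F = 11 + 8 = 19.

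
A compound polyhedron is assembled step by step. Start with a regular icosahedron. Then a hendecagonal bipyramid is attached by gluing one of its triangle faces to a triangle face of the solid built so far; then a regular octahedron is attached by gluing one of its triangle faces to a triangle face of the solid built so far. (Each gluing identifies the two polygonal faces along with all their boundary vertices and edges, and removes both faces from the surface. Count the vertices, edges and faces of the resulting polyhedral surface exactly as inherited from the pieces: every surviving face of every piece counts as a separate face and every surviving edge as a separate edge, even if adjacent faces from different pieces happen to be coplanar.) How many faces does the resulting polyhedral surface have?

46

A regular icosahedron: V=12, E=30, F=20.
Attach a hendecagonal bipyramid (V=13, E=33, F=22) along a 3-gon: merge 3 vertices and 3 edges, delete both glued faces → V=22, E=60, F=40.
Attach a regular octahedron (V=6, E=12, F=8) along a 3-gon: merge 3 vertices and 3 edges, delete both glued faces → V=25, E=69, F=46.
Check: V − E + F = 25 − 69 + 46 = 2.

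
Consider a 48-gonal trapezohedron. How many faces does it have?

96

The n-trapezohedron (dual of the n-antiprism) has V = 2·48 + 2 = 98, E = 4·48 = 192, F = 2·48 = 96.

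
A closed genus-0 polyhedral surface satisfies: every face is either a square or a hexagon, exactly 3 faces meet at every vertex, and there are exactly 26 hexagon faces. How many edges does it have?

Let x be the number of squares; then F = 26 + x.
Edge–face incidences: 2E = 6·26 + 4·x = 156 + 4x.
Every vertex has degree 3, so 3V = 2E.
Euler: V − E + F = 2 ⇒ (2E)/3 − E + (26 + x) = 2.
Multiply by 6: 2·(2E) − 3·(2E) + 6·(26 + x) = 12, i.e. 156 + 6x − (156 + 4x) = 12.
Collecting terms: 2x = 12, so x = 6.
Then 2E = 156 + 4·6 = 180, so E = 90, V = 2E/3 = 60, F = 26 + 6 = 32.

90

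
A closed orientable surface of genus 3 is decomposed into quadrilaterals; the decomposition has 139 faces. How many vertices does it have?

χ = 2 − 2·3 = -4, and every face is a square so 4F = 2E.
E = 4·139/2 = 278. Then V = -4 + E − F = -4 + 278 − 139 = 135.

135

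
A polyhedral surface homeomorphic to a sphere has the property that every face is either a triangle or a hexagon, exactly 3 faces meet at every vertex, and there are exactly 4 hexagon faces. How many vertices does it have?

Let x be the number of triangles; then F = 4 + x.
Edge–face incidences: 2E = 6·4 + 3·x = 24 + 3x.
Every vertex has degree 3, so 3V = 2E.
Euler: V − E + F = 2 ⇒ (2E)/3 − E + (4 + x) = 2.
Multiply by 6: 2·(2E) − 3·(2E) + 6·(4 + x) = 12, i.e. 24 + 6x − (24 + 3x) = 12.
Collecting terms: 3x = 12, so x = 4.
Then 2E = 24 + 3·4 = 36, so E = 18, V = 2E/3 = 12, F = 4 + 4 = 8.

12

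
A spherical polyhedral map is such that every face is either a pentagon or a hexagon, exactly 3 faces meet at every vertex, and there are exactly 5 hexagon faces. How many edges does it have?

Let x be the number of pentagons; then F = 5 + x.
Edge–face incidences: 2E = 6·5 + 5·x = 30 + 5x.
Every vertex has degree 3, so 3V = 2E.
Euler: V − E + F = 2 ⇒ (2E)/3 − E + (5 + x) = 2.
Multiply by 6: 2·(2E) − 3·(2E) + 6·(5 + x) = 12, i.e. 30 + 6x − (30 + 5x) = 12.
Collecting terms: x = 12.
Then 2E = 30 + 5·12 = 90, so E = 45, V = 2E/3 = 30, F = 5 + 12 = 17.

45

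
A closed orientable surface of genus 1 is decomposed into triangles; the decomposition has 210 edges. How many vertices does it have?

70

χ = 2 − 2·1 = 0, and every face is a triangle so 3F = 2E.
F = 2E/3 = 140. Then V = 0 + E − F = 0 + 210 − 140 = 70.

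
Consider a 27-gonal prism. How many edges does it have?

A prism on an n-gon has two n-gon bases and n rectangular sides: V = 2·27 = 54, E = 3·27 = 81, F = 27 + 2 = 29.

81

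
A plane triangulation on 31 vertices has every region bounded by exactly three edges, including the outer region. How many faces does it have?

58

In a plane triangulation 3F = 2E and V − E + F = 2, so F = 2V − 4 = 2·31 − 4 = 58.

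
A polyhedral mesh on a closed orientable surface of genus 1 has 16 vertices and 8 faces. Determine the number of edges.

24

For a closed orientable surface of genus 1, χ = 2 − 2·1 = 0.
E = V + F − (0) = 16 + 8 − (0) = 24.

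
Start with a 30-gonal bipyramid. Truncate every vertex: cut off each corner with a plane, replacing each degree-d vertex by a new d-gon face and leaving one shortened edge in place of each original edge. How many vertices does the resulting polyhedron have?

180

The base solid has V = 32, E = 90, F = 60.
Truncation replaces each original edge-end by a new vertex, so V′ = 2E = 180.
Each original edge survives, and each old vertex of degree d contributes d new edges; summing degrees gives Σd = 2E, so E′ = E + 2E = 3E = 270.
Each original face survives and each original vertex becomes one new face: F′ = F + V = 92.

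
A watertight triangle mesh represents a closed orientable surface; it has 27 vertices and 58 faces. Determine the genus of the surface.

Every face is a triangle, so 2E = 3·58 = 174, giving E = 87.
χ = V − E + F = 27 − 87 + 58 = -2.
For a closed orientable surface χ = 2 − 2g, so g = (2 − (-2))/2 = 2.

2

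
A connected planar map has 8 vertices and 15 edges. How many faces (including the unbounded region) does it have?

9

Euler's formula for a connected plane graph: V − E + F = 2, so F = 2 − 8 + 15 = 9.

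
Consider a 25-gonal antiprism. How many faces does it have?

52

An antiprism on an n-gon has two n-gon caps and 2n triangles: V = 2·25 = 50, E = 4·25 = 100, F = 2·25 + 2 = 52.
Check: V − E + F = 50 − 100 + 52 = 2.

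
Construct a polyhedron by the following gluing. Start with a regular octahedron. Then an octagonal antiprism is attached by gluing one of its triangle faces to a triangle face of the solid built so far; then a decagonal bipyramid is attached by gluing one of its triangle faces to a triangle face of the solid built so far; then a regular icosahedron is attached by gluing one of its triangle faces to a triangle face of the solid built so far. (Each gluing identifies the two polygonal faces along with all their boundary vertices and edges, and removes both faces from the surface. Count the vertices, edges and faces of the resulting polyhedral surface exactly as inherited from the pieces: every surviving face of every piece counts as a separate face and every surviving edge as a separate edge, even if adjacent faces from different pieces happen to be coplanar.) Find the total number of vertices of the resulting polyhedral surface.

A regular octahedron: V=6, E=12, F=8.
Attach an octagonal antiprism (V=16, E=32, F=18) along a 3-gon: merge 3 vertices and 3 edges, delete both glued faces → V=19, E=41, F=24.
Attach a decagonal bipyramid (V=12, E=30, F=20) along a 3-gon: merge 3 vertices and 3 edges, delete both glued faces → V=28, E=68, F=42.
Attach a regular icosahedron (V=12, E=30, F=20) along a 3-gon: merge 3 vertices and 3 edges, delete both glued faces → V=37, E=95, F=60.
Check: V − E + F = 37 − 95 + 60 = 2.

37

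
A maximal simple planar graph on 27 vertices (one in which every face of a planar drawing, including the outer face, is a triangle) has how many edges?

In a plane triangulation 3F = 2E and V − E + F = 2, so E = 3V − 6 = 3·27 − 6 = 75.

75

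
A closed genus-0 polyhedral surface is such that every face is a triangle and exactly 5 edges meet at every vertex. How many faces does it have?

Each face has 3 edges and each edge borders two faces, so 2E = 3F.
Each vertex has degree 5, so 5V = 2E and hence V = 3F/5.
Euler: V − E + F = 2 ⇒ (3F/5) − (3F/2) + F = 2.
Multiply by 10: (6 − 15 + 10)F = 20, i.e. 1F = 20.
So F = 20, E = 3·20/2 = 30, V = 3·20/5 = 12.

20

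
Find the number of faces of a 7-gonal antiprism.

16

An antiprism on an n-gon has two n-gon caps and 2n triangles: V = 2·7 = 14, E = 4·7 = 28, F = 2·7 + 2 = 16.
Check: V − E + F = 14 − 28 + 16 = 2.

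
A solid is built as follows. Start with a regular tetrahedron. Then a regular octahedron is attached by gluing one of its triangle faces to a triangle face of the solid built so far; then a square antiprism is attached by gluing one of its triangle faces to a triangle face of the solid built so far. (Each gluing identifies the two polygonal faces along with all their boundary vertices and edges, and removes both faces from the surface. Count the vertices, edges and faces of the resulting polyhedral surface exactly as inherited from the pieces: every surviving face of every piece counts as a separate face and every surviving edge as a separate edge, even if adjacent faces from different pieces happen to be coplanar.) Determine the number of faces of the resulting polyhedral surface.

A regular tetrahedron: V=4, E=6, F=4.
Attach a regular octahedron (V=6, E=12, F=8) along a 3-gon: merge 3 vertices and 3 edges, delete both glued faces → V=7, E=15, F=10.
Attach a square antiprism (V=8, E=16, F=10) along a 3-gon: merge 3 vertices and 3 edges, delete both glued faces → V=12, E=28, F=18.
Check: V − E + F = 12 − 28 + 18 = 2.

18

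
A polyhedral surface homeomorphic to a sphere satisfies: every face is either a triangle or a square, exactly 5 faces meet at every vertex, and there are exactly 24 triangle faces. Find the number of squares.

2

Let x be the number of squares; then F = 24 + x.
Edge–face incidences: 2E = 3·24 + 4·x = 72 + 4x.
Every vertex has degree 5, so 5V = 2E.
Euler: V − E + F = 2 ⇒ (2E)/5 − E + (24 + x) = 2.
Multiply by 10: 2·(2E) − 5·(2E) + 10·(24 + x) = 20, i.e. 240 + 10x − 3·(72 + 4x) = 20.
Collecting terms: −2x + 24 = 20, so −2x = −4, so x = 2.
Then 2E = 72 + 4·2 = 80, so E = 40, V = 2E/5 = 16, F = 24 + 2 = 26.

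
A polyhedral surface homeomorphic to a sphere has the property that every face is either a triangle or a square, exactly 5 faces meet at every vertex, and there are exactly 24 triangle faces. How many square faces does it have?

2

Let x be the number of squares; then F = 24 + x.
Edge–face incidences: 2E = 3·24 + 4·x = 72 + 4x.
Every vertex has degree 5, so 5V = 2E.
Euler: V − E + F = 2 ⇒ (2E)/5 − E + (24 + x) = 2.
Multiply by 10: 2·(2E) − 5·(2E) + 10·(24 + x) = 20, i.e. 240 + 10x − 3·(72 + 4x) = 20.
Collecting terms: −2x + 24 = 20, so −2x = −4, so x = 2.
Then 2E = 72 + 4·2 = 80, so E = 40, V = 2E/5 = 16, F = 24 + 2 = 26.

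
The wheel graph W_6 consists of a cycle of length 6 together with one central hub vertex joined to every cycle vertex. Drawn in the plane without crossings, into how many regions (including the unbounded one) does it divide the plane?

7

W_6 has V = 6 + 1 = 7 vertices and E = 2·6 = 12 edges.
By Euler's formula F = 2 − V + E = 2 − 7 + 12 = 7.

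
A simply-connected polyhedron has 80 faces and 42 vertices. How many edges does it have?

120

Here V − E + F = 2.
E = V + F − (2) = 42 + 80 − (2) = 120.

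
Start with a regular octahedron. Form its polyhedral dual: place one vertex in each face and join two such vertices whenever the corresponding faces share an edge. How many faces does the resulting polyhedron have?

The base solid has V = 6, E = 12, F = 8.
The dual swaps V and F and preserves E: V′ = F = 8, E′ = E = 12, F′ = V = 6.

6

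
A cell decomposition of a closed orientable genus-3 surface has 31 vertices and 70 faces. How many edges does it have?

105

For a closed orientable surface of genus 3, χ = 2 − 2·3 = -4.
E = V + F − (-4) = 31 + 70 − (-4) = 105.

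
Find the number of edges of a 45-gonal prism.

135

A prism on an n-gon has two n-gon bases and n rectangular sides: V = 2·45 = 90, E = 3·45 = 135, F = 45 + 2 = 47.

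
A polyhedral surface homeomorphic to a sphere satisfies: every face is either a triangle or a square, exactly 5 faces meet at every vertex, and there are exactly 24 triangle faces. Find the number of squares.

2

Let x be the number of squares; then F = 24 + x.
Edge–face incidences: 2E = 3·24 + 4·x = 72 + 4x.
Every vertex has degree 5, so 5V = 2E.
Euler: V − E + F = 2 ⇒ (2E)/5 − E + (24 + x) = 2.
Multiply by 10: 2·(2E) − 5·(2E) + 10·(24 + x) = 20, i.e. 240 + 10x − 3·(72 + 4x) = 20.
Collecting terms: −2x + 24 = 20, so −2x = −4, so x = 2.
Then 2E = 72 + 4·2 = 80, so E = 40, V = 2E/5 = 16, F = 24 + 2 = 26.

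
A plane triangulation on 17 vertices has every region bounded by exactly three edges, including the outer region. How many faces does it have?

30

In a plane triangulation 3F = 2E and V − E + F = 2, so F = 2V − 4 = 2·17 − 4 = 30.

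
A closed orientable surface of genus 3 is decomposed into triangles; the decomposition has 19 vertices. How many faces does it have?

46

χ = 2 − 2·3 = -4, and every face is a triangle so 3F = 2E.
V − E + F = -4 with E = 3F/2 gives 19 − (3/2 − 1)·F = -4, so F = 46 and E = 69.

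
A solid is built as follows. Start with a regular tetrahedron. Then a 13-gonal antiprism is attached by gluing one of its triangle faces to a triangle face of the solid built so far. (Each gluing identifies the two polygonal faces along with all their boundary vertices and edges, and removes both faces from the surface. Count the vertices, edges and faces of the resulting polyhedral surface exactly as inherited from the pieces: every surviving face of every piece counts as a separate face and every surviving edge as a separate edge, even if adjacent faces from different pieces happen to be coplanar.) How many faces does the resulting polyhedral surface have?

A regular tetrahedron: V=4, E=6, F=4.
Attach a 13-gonal antiprism (V=26, E=52, F=28) along a 3-gon: merge 3 vertices and 3 edges, delete both glued faces → V=27, E=55, F=30.
Check: V − E + F = 27 − 55 + 30 = 2.

30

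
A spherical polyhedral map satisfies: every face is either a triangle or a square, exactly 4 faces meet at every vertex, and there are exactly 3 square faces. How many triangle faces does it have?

8

Let x be the number of triangles; then F = 3 + x.
Edge–face incidences: 2E = 4·3 + 3·x = 12 + 3x.
Every vertex has degree 4, so 4V = 2E.
Euler: V − E + F = 2 ⇒ (2E)/4 − E + (3 + x) = 2.
Multiply by 8: 2·(2E) − 4·(2E) + 8·(3 + x) = 16, i.e. 24 + 8x − 2·(12 + 3x) = 16.
Collecting terms: 2x = 16, so x = 8.
Then 2E = 12 + 3·8 = 36, so E = 18, V = 2E/4 = 9, F = 3 + 8 = 11.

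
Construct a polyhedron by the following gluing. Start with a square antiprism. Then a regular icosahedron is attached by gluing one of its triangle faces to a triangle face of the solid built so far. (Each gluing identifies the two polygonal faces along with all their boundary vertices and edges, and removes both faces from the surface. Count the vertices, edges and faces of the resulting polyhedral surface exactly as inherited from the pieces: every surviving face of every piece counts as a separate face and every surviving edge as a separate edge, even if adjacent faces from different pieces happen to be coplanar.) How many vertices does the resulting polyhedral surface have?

A square antiprism: V=8, E=16, F=10.
Attach a regular icosahedron (V=12, E=30, F=20) along a 3-gon: merge 3 vertices and 3 edges, delete both glued faces → V=17, E=43, F=28.
Check: V − E + F = 17 − 43 + 28 = 2.

17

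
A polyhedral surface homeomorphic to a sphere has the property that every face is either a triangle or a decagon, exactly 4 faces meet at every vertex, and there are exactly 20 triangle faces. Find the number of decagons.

2

Let x be the number of decagons; then F = 20 + x.
Edge–face incidences: 2E = 3·20 + 10·x = 60 + 10x.
Every vertex has degree 4, so 4V = 2E.
Euler: V − E + F = 2 ⇒ (2E)/4 − E + (20 + x) = 2.
Multiply by 8: 2·(2E) − 4·(2E) + 8·(20 + x) = 16, i.e. 160 + 8x − 2·(60 + 10x) = 16.
Collecting terms: −12x + 40 = 16, so −12x = −24, so x = 2.
Then 2E = 60 + 10·2 = 80, so E = 40, V = 2E/4 = 20, F = 20 + 2 = 22.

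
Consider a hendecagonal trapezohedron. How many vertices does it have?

The n-trapezohedron (dual of the n-antiprism) has V = 2·11 + 2 = 24, E = 4·11 = 44, F = 2·11 = 22.
Check: V − E + F = 24 − 44 + 22 = 2.

24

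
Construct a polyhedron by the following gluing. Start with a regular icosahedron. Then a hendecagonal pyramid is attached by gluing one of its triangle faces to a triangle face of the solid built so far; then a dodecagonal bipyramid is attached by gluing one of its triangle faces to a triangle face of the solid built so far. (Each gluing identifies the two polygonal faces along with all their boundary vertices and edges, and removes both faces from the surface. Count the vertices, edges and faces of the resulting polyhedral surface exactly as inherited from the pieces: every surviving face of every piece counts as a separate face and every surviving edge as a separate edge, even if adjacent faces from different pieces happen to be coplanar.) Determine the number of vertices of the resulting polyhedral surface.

A regular icosahedron: V=12, E=30, F=20.
Attach a hendecagonal pyramid (V=12, E=22, F=12) along a 3-gon: merge 3 vertices and 3 edges, delete both glued faces → V=21, E=49, F=30.
Attach a dodecagonal bipyramid (V=14, E=36, F=24) along a 3-gon: merge 3 vertices and 3 edges, delete both glued faces → V=32, E=82, F=52.
Check: V − E + F = 32 − 82 + 52 = 2.

32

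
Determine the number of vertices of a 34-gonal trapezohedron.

The n-trapezohedron (dual of the n-antiprism) has V = 2·34 + 2 = 70, E = 4·34 = 136, F = 2·34 = 68.

70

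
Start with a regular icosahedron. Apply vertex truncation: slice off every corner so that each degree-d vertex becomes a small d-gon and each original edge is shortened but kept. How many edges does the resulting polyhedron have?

90

The base solid has V = 12, E = 30, F = 20.
Truncation replaces each original edge-end by a new vertex, so V′ = 2E = 60.
Each original edge survives, and each old vertex of degree d contributes d new edges; summing degrees gives Σd = 2E, so E′ = E + 2E = 3E = 90.
Each original face survives and each original vertex becomes one new face: F′ = F + V = 32.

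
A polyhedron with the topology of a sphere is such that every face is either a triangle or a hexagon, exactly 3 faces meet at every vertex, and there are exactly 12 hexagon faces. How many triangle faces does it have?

Let x be the number of triangles; then F = 12 + x.
Edge–face incidences: 2E = 6·12 + 3·x = 72 + 3x.
Every vertex has degree 3, so 3V = 2E.
Euler: V − E + F = 2 ⇒ (2E)/3 − E + (12 + x) = 2.
Multiply by 6: 2·(2E) − 3·(2E) + 6·(12 + x) = 12, i.e. 72 + 6x − (72 + 3x) = 12.
Collecting terms: 3x = 12, so x = 4.
Then 2E = 72 + 3·4 = 84, so E = 42, V = 2E/3 = 28, F = 12 + 4 = 16.

4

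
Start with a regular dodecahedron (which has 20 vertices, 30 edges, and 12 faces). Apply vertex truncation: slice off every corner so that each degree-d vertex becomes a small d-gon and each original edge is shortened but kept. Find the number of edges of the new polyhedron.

Truncation replaces each original edge-end by a new vertex, so V′ = 2E = 60.
Each original edge survives, and each old vertex of degree d contributes d new edges; summing degrees gives Σd = 2E, so E′ = E + 2E = 3E = 90.
Each original face survives and each original vertex becomes one new face: F′ = F + V = 32.

90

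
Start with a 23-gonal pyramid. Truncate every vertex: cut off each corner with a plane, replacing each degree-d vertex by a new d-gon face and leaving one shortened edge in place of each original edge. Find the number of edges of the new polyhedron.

The base solid has V = 24, E = 46, F = 24.
Truncation replaces each original edge-end by a new vertex, so V′ = 2E = 92.
Each original edge survives, and each old vertex of degree d contributes d new edges; summing degrees gives Σd = 2E, so E′ = E + 2E = 3E = 138.
Each original face survives and each original vertex becomes one new face: F′ = F + V = 48.

138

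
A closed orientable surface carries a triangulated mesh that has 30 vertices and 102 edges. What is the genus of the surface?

3

Every face is a triangle and each edge borders two faces, so 3F = 2·102, giving F = 68.
χ = V − E + F = 30 − 102 + 68 = -4.
For a closed orientable surface χ = 2 − 2g, so g = (2 − (-4))/2 = 3.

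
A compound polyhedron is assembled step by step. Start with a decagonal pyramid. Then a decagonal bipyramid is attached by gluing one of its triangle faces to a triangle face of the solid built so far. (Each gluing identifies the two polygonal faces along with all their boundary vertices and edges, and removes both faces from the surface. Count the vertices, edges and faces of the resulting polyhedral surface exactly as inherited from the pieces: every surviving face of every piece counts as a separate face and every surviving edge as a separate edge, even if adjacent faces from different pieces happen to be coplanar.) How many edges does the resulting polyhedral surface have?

A decagonal pyramid: V=11, E=20, F=11.
Attach a decagonal bipyramid (V=12, E=30, F=20) along a 3-gon: merge 3 vertices and 3 edges, delete both glued faces → V=20, E=47, F=29.
Check: V − E + F = 20 − 47 + 29 = 2.

47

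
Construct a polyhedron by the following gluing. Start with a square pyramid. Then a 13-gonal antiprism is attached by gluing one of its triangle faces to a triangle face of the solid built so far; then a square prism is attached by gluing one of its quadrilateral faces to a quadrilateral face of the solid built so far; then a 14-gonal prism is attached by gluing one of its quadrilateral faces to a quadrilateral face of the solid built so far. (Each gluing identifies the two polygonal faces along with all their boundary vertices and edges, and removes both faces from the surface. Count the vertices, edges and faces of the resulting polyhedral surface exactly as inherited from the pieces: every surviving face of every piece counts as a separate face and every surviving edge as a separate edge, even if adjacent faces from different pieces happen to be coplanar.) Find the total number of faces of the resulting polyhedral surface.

49

A square pyramid: V=5, E=8, F=5.
Attach a 13-gonal antiprism (V=26, E=52, F=28) along a 3-gon: merge 3 vertices and 3 edges, delete both glued faces → V=28, E=57, F=31.
Attach a square prism (V=8, E=12, F=6) along a 4-gon: merge 4 vertices and 4 edges, delete both glued faces → V=32, E=65, F=35.
Attach a 14-gonal prism (V=28, E=42, F=16) along a 4-gon: merge 4 vertices and 4 edges, delete both glued faces → V=56, E=103, F=49.
Check: V − E + F = 56 − 103 + 49 = 2.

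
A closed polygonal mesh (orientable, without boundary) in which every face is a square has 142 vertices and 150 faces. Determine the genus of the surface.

Every face is a square, so 2E = 4·150 = 600, giving E = 300.
χ = V − E + F = 142 − 300 + 150 = -8.
For a closed orientable surface χ = 2 − 2g, so g = (2 − (-8))/2 = 5.

5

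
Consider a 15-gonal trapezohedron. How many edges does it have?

60

The n-trapezohedron (dual of the n-antiprism) has V = 2·15 + 2 = 32, E = 4·15 = 60, F = 2·15 = 30.
Check: V − E + F = 32 − 60 + 30 = 2.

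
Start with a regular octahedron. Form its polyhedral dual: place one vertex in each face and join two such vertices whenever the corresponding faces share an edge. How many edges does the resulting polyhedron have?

The base solid has V = 6, E = 12, F = 8.
The dual swaps V and F and preserves E: V′ = F = 8, E′ = E = 12, F′ = V = 6.

12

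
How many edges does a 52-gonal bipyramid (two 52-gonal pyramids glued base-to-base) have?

A bipyramid over an n-gon has 2n triangular faces and n + 2 vertices: V = 52 + 2 = 54, E = 3·52 = 156, F = 2·52 = 104.

156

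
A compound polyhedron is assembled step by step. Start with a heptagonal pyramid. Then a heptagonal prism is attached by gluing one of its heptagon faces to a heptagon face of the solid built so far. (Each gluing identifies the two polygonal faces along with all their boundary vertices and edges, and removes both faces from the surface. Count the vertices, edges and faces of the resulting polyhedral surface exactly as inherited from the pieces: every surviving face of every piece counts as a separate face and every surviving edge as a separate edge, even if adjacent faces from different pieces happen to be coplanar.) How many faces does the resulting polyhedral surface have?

15

A heptagonal pyramid: V=8, E=14, F=8.
Attach a heptagonal prism (V=14, E=21, F=9) along a 7-gon: merge 7 vertices and 7 edges, delete both glued faces → V=15, E=28, F=15.
Check: V − E + F = 15 − 28 + 15 = 2.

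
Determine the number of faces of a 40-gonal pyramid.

A pyramid on an n-gon base has one n-gon and n triangles: V = 40 + 1 = 41, E = 2·40 = 80, F = 40 + 1 = 41.

41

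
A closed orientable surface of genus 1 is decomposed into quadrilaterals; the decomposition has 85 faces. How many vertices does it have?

85

χ = 2 − 2·1 = 0, and every face is a square so 4F = 2E.
E = 4·85/2 = 170. Then V = 0 + E − F = 0 + 170 − 85 = 85.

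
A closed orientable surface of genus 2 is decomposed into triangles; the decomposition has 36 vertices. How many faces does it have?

χ = 2 − 2·2 = -2, and every face is a triangle so 3F = 2E.
V − E + F = -2 with E = 3F/2 gives 36 − (3/2 − 1)·F = -2, so F = 76 and E = 114.

76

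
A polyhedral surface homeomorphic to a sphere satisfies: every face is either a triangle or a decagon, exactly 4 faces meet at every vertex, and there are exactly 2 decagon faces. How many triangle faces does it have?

20

Let x be the number of triangles; then F = 2 + x.
Edge–face incidences: 2E = 10·2 + 3·x = 20 + 3x.
Every vertex has degree 4, so 4V = 2E.
Euler: V − E + F = 2 ⇒ (2E)/4 − E + (2 + x) = 2.
Multiply by 8: 2·(2E) − 4·(2E) + 8·(2 + x) = 16, i.e. 16 + 8x − 2·(20 + 3x) = 16.
Collecting terms: 2x − 24 = 16, so 2x = 40, so x = 20.
Then 2E = 20 + 3·20 = 80, so E = 40, V = 2E/4 = 20, F = 2 + 20 = 22.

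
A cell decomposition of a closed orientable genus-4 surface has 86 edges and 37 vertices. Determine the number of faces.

For a closed orientable surface of genus 4, χ = 2 − 2·4 = -6.
F = -6 − V + E = -6 − 37 + 86 = 43.

43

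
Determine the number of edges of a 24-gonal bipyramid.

72

A bipyramid over an n-gon has 2n triangular faces and n + 2 vertices: V = 24 + 2 = 26, E = 3·24 = 72, F = 2·24 = 48.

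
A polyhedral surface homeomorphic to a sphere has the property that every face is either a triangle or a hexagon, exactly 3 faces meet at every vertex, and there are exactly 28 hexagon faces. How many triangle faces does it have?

Let x be the number of triangles; then F = 28 + x.
Edge–face incidences: 2E = 6·28 + 3·x = 168 + 3x.
Every vertex has degree 3, so 3V = 2E.
Euler: V − E + F = 2 ⇒ (2E)/3 − E + (28 + x) = 2.
Multiply by 6: 2·(2E) − 3·(2E) + 6·(28 + x) = 12, i.e. 168 + 6x − (168 + 3x) = 12.
Collecting terms: 3x = 12, so x = 4.
Then 2E = 168 + 3·4 = 180, so E = 90, V = 2E/3 = 60, F = 28 + 4 = 32.

4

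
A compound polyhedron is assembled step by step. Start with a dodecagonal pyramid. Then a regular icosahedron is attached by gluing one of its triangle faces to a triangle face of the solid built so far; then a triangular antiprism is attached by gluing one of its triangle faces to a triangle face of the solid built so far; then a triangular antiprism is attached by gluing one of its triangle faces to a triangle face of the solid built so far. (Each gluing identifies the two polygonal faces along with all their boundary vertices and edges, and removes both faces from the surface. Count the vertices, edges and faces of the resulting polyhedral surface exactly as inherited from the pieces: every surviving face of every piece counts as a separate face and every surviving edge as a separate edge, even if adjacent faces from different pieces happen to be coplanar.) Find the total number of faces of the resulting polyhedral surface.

43

A dodecagonal pyramid: V=13, E=24, F=13.
Attach a regular icosahedron (V=12, E=30, F=20) along a 3-gon: merge 3 vertices and 3 edges, delete both glued faces → V=22, E=51, F=31.
Attach a triangular antiprism (V=6, E=12, F=8) along a 3-gon: merge 3 vertices and 3 edges, delete both glued faces → V=25, E=60, F=37.
Attach a triangular antiprism (V=6, E=12, F=8) along a 3-gon: merge 3 vertices and 3 edges, delete both glued faces → V=28, E=69, F=43.
Check: V − E + F = 28 − 69 + 43 = 2.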